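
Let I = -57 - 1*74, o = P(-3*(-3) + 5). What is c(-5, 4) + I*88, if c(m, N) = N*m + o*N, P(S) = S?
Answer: -11492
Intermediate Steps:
o = 14 (o = -3*(-3) + 5 = 9 + 5 = 14)
c(m, N) = 14*N + N*m (c(m, N) = N*m + 14*N = 14*N + N*m)
I = -131 (I = -57 - 74 = -131)
c(-5, 4) + I*88 = 4*(14 - 5) - 131*88 = 4*9 - 11528 = 36 - 11528 = -11492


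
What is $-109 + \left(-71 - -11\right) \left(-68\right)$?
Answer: $3971$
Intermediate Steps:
$-109 + \left(-71 - -11\right) \left(-68\right) = -109 + \left(-71 + 11\right) \left(-68\right) = -109 - -4080 = -109 + 4080 = 3971$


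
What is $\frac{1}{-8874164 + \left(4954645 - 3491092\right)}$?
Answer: $- \frac{1}{7410611} \approx -1.3494 \cdot 10^{-7}$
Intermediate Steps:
$\frac{1}{-8874164 + \left(4954645 - 3491092\right)} = \frac{1}{-8874164 + 1463553} = \frac{1}{-7410611} = - \frac{1}{7410611}$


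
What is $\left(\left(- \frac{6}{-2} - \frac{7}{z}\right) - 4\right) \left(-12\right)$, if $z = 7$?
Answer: $24$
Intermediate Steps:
$\left(\left(- \frac{6}{-2} - \frac{7}{z}\right) - 4\right) \left(-12\right) = \left(\left(- \frac{6}{-2} - \frac{7}{7}\right) - 4\right) \left(-12\right) = \left(\left(\left(-6\right) \left(- \frac{1}{2}\right) - 1\right) - 4\right) \left(-12\right) = \left(\left(3 - 1\right) - 4\right) \left(-12\right) = \left(2 - 4\right) \left(-12\right) = \left(-2\right) \left(-12\right) = 24$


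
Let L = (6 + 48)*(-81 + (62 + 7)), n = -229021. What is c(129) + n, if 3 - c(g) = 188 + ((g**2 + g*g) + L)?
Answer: -261840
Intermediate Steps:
L = -648 (L = 54*(-81 + 69) = 54*(-12) = -648)
c(g) = 463 - 2*g**2 (c(g) = 3 - (188 + ((g**2 + g*g) - 648)) = 3 - (188 + ((g**2 + g**2) - 648)) = 3 - (188 + (2*g**2 - 648)) = 3 - (188 + (-648 + 2*g**2)) = 3 - (-460 + 2*g**2) = 3 + (460 - 2*g**2) = 463 - 2*g**2)
c(129) + n = (463 - 2*129**2) - 229021 = (463 - 2*16641) - 229021 = (463 - 33282) - 229021 = -32819 - 229021 = -261840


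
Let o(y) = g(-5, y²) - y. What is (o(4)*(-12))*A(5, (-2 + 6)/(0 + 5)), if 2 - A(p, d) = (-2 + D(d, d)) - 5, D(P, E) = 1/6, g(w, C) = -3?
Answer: 742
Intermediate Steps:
o(y) = -3 - y
D(P, E) = ⅙
A(p, d) = 53/6 (A(p, d) = 2 - ((-2 + ⅙) - 5) = 2 - (-11/6 - 5) = 2 - 1*(-41/6) = 2 + 41/6 = 53/6)
(o(4)*(-12))*A(5, (-2 + 6)/(0 + 5)) = ((-3 - 1*4)*(-12))*(53/6) = ((-3 - 4)*(-12))*(53/6) = -7*(-12)*(53/6) = 84*(53/6) = 742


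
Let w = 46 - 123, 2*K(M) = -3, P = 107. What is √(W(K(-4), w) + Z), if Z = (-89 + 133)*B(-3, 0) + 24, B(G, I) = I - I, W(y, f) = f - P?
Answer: 4*I*√10 ≈ 12.649*I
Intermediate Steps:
K(M) = -3/2 (K(M) = (½)*(-3) = -3/2)
w = -77
W(y, f) = -107 + f (W(y, f) = f - 1*107 = f - 107 = -107 + f)
B(G, I) = 0
Z = 24 (Z = (-89 + 133)*0 + 24 = 44*0 + 24 = 0 + 24 = 24)
√(W(K(-4), w) + Z) = √((-107 - 77) + 24) = √(-184 + 24) = √(-160) = 4*I*√10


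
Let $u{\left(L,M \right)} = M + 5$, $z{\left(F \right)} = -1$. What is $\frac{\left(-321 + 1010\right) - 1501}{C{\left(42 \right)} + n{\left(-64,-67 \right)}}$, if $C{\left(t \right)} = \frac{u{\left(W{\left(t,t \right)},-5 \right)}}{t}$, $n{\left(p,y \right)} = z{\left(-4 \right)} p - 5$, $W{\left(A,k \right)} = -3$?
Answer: $- \frac{812}{59} \approx -13.763$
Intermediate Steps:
$u{\left(L,M \right)} = 5 + M$
$n{\left(p,y \right)} = -5 - p$ ($n{\left(p,y \right)} = - p - 5 = -5 - p$)
$C{\left(t \right)} = 0$ ($C{\left(t \right)} = \frac{5 - 5}{t} = \frac{0}{t} = 0$)
$\frac{\left(-321 + 1010\right) - 1501}{C{\left(42 \right)} + n{\left(-64,-67 \right)}} = \frac{\left(-321 + 1010\right) - 1501}{0 - -59} = \frac{689 - 1501}{0 + \left(-5 + 64\right)} = - \frac{812}{0 + 59} = - \frac{812}{59}$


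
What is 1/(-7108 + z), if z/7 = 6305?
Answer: 1/37027 ≈ 2.7007e-5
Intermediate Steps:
z = 44135 (z = 7*6305 = 44135)
1/(-7108 + z) = 1/(-7108 + 44135) = 1/37027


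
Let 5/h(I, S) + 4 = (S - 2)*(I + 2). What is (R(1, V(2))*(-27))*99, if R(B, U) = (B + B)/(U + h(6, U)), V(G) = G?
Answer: -7128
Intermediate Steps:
h(I, S) = 5/(-4 + (-2 + S)*(2 + I)) (h(I, S) = 5/(-4 + (S - 2)*(I + 2)) = 5/(-4 + (-2 + S)*(2 + I)))
R(B, U) = 2*B/(U + 5/(-20 + 8*U)) (R(B, U) = (B + B)/(U + 5/(-8 - 2*6 + 2*U + 6*U)) = (2*B)/(U + 5/(-8 - 12 + 2*U + 6*U)) = (2*B)/(U + 5/(-20 + 8*U)) = 2*B/(U + 5/(-20 + 8*U)))
(R(1, V(2))*(-27))*99 = ((8*1*(-5 + 2*2)/(5 + 4*2*(-5 + 2*2)))*(-27))*99 = ((8*1*(-5 + 4)/(5 + 4*2*(-5 + 4)))*(-27))*99 = ((8*1*(-1)/(5 + 4*2*(-1)))*(-27))*99 = ((8*1*(-1)/(5 - 8))*(-27))*99 = ((8*1*(-1)/(-3))*(-27))*99 = ((8*1*(-⅓)*(-1))*(-27))*99 = ((8/3)*(-27))*99 = -72*99 = -7128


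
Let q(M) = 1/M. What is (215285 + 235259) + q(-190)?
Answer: 85603359/190 ≈ 4.5054e+5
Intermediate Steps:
(215285 + 235259) + q(-190) = (215285 + 235259) + 1/(-190) = 450544 - 1/190 = 85603359/190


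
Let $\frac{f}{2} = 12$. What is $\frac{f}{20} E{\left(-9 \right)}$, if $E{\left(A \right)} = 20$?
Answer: $24$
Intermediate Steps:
$f = 24$ ($f = 2 \cdot 12 = 24$)
$\frac{f}{20} E{\left(-9 \right)} = \frac{24}{20} \cdot 20 = 24 \cdot \frac{1}{20} \cdot 20 = \frac{6}{5} \cdot 20 = 24$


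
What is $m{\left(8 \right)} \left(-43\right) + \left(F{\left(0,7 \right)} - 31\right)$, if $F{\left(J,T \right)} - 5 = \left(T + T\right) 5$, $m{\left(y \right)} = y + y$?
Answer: $-644$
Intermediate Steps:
$m{\left(y \right)} = 2 y$
$F{\left(J,T \right)} = 5 + 10 T$ ($F{\left(J,T \right)} = 5 + \left(T + T\right) 5 = 5 + 2 T 5 = 5 + 10 T$)
$m{\left(8 \right)} \left(-43\right) + \left(F{\left(0,7 \right)} - 31\right) = 2 \cdot 8 \left(-43\right) + \left(\left(5 + 10 \cdot 7\right) - 31\right) = 16 \left(-43\right) + \left(\left(5 + 70\right) - 31\right) = -688 + \left(75 - 31\right) = -688 + 44 = -644$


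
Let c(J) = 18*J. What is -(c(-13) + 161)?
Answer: 73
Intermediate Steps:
-(c(-13) + 161) = -(18*(-13) + 161) = -(-234 + 161) = -1*(-73) = 73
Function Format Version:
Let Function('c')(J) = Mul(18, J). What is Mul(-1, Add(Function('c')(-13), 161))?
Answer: 73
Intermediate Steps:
Mul(-1, Add(Function('c')(-13), 161)) = Mul(-1, Add(Mul(18, -13), 161)) = Mul(-1, Add(-234, 161)) = Mul(-1, -73) = 73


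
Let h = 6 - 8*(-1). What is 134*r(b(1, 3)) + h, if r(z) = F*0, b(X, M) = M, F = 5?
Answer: 14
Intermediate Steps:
h = 14 (h = 6 + 8 = 14)
r(z) = 0 (r(z) = 5*0 = 0)
134*r(b(1, 3)) + h = 134*0 + 14 = 0 + 14 = 14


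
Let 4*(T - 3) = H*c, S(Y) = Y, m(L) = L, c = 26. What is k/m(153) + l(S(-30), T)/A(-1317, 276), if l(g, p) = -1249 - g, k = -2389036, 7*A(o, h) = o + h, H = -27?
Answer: -828560309/53091 ≈ -15606.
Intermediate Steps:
A(o, h) = h/7 + o/7 (A(o, h) = (o + h)/7 = (h + o)/7 = h/7 + o/7)
T = -345/2 (T = 3 + (-27*26)/4 = 3 + (¼)*(-702) = 3 - 351/2 = -345/2 ≈ -172.50)
k/m(153) + l(S(-30), T)/A(-1317, 276) = -2389036/153 + (-1249 - 1*(-30))/((⅐)*276 + (⅐)*(-1317)) = -2389036*1/153 + (-1249 + 30)/(276/7 - 1317/7) = -2389036/153 - 1219/(-1041/7) = -2389036/153 - 1219*(-7/1041) = -2389036/153 + 8533/1041 = -828560309/53091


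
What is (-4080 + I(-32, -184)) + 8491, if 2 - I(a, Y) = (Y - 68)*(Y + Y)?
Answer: -88323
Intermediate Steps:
I(a, Y) = 2 - 2*Y*(-68 + Y) (I(a, Y) = 2 - (Y - 68)*(Y + Y) = 2 - (-68 + Y)*2*Y = 2 - 2*Y*(-68 + Y))
(-4080 + I(-32, -184)) + 8491 = (-4080 + (2 - 2*(-184)² + 136*(-184))) + 8491 = (-4080 + (2 - 2*33856 - 25024)) + 8491 = (-4080 + (2 - 67712 - 25024)) + 8491 = (-4080 - 92734) + 8491 = -96814 + 8491 = -88323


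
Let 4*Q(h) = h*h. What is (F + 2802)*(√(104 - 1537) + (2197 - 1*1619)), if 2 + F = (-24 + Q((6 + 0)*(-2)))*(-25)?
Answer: 1445000 + 2500*I*√1433 ≈ 1.445e+6 + 94638.0*I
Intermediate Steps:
Q(h) = h²/4 (Q(h) = (h*h)/4 = h²/4)
F = -302 (F = -2 + (-24 + ((6 + 0)*(-2))²/4)*(-25) = -2 + (-24 + (6*(-2))²/4)*(-25) = -2 + (-24 + (¼)*(-12)²)*(-25) = -2 + (-24 + (¼)*144)*(-25) = -2 + (-24 + 36)*(-25) = -2 + 12*(-25) = -2 - 300 = -302)
(F + 2802)*(√(104 - 1537) + (2197 - 1*1619)) = (-302 + 2802)*(√(104 - 1537) + (2197 - 1*1619)) = 2500*(√(-1433) + (2197 - 1619)) = 2500*(I*√1433 + 578) = 2500*(578 + I*√1433) = 1445000 + 2500*I*√1433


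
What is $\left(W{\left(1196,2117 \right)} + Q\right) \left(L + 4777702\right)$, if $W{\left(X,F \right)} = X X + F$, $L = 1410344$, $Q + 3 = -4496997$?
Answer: $-18963062761482$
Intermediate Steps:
$Q = -4497000$ ($Q = -3 - 4496997 = -4497000$)
$W{\left(X,F \right)} = F + X^{2}$ ($W{\left(X,F \right)} = X^{2} + F = F + X^{2}$)
$\left(W{\left(1196,2117 \right)} + Q\right) \left(L + 4777702\right) = \left(\left(2117 + 1196^{2}\right) - 4497000\right) \left(1410344 + 4777702\right) = \left(\left(2117 + 1430416\right) - 4497000\right) 6188046 = \left(1432533 - 4497000\right) 6188046 = \left(-3064467\right) 6188046 = -18963062761482$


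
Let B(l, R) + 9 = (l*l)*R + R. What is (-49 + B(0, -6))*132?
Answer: -8448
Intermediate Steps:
B(l, R) = -9 + R + R*l**2 (B(l, R) = -9 + ((l*l)*R + R) = -9 + (l**2*R + R) = -9 + (R*l**2 + R) = -9 + (R + R*l**2) = -9 + R + R*l**2)
(-49 + B(0, -6))*132 = (-49 + (-9 - 6 - 6*0**2))*132 = (-49 + (-9 - 6 - 6*0))*132 = (-49 + (-9 - 6 + 0))*132 = (-49 - 15)*132 = -64*132 = -8448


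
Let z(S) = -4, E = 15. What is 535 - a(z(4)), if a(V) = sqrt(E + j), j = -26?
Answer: 535 - I*sqrt(11) ≈ 535.0 - 3.3166*I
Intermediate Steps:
a(V) = I*sqrt(11) (a(V) = sqrt(15 - 26) = sqrt(-11) = I*sqrt(11))
535 - a(z(4)) = 535 - I*sqrt(11)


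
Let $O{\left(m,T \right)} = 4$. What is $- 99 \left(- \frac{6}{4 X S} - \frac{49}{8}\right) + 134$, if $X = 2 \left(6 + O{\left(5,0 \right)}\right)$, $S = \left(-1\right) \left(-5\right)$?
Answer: $\frac{37093}{50} \approx 741.86$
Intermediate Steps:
$S = 5$
$X = 20$ ($X = 2 \left(6 + 4\right) = 2 \cdot 10 = 20$)
$- 99 \left(- \frac{6}{4 X S} - \frac{49}{8}\right) + 134 = - 99 \left(- \frac{6}{4 \cdot 20 \cdot 5} - \frac{49}{8}\right) + 134 = - 99 \left(- \frac{6}{80 \cdot 5} - \frac{49}{8}\right) + 134 = - 99 \left(- \frac{6}{400} - \frac{49}{8}\right) + 134 = - 99 \left(\left(-6\right) \frac{1}{400} - \frac{49}{8}\right) + 134 = - 99 \left(- \frac{3}{200} - \frac{49}{8}\right) + 134 = \left(-99\right) \left(- \frac{307}{50}\right) + 134 = \frac{30393}{50} + 134 = \frac{37093}{50}$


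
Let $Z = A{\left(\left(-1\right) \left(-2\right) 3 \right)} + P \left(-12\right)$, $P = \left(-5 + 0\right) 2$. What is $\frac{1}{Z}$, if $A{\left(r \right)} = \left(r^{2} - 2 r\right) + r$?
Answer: $\frac{1}{150} \approx 0.0066667$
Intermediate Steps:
$P = -10$ ($P = \left(-5\right) 2 = -10$)
$A{\left(r \right)} = r^{2} - r$
$Z = 150$ ($Z = \left(-1\right) \left(-2\right) 3 \left(-1 + \left(-1\right) \left(-2\right) 3\right) - -120 = 2 \cdot 3 \left(-1 + 2 \cdot 3\right) + 120 = 6 \left(-1 + 6\right) + 120 = 6 \cdot 5 + 120 = 30 + 120 = 150$)
$\frac{1}{Z} = \frac{1}{150}$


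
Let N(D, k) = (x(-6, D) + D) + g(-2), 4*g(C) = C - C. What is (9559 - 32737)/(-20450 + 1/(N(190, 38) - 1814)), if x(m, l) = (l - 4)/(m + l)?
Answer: 576803845/508915307 ≈ 1.1334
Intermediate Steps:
g(C) = 0 (g(C) = (C - C)/4 = (¼)*0 = 0)
x(m, l) = (-4 + l)/(l + m)
N(D, k) = D + (-4 + D)/(-6 + D) (N(D, k) = ((-4 + D)/(D - 6) + D) + 0 = ((-4 + D)/(-6 + D) + D) + 0 = (D + (-4 + D)/(-6 + D)) + 0 = D + (-4 + D)/(-6 + D))
(9559 - 32737)/(-20450 + 1/(N(190, 38) - 1814)) = (9559 - 32737)/(-20450 + 1/((-4 + 190 + 190*(-6 + 190))/(-6 + 190) - 1814)) = -23178/(-20450 + 1/((-4 + 190 + 190*184)/184 - 1814)) = -23178/(-20450 + 1/((-4 + 190 + 34960)/184 - 1814)) = -23178/(-20450 + 1/((1/184)*35146 - 1814)) = -23178/(-20450 + 1/(17573/92 - 1814)) = -23178/(-20450 + 1/(-149315/92)) = -23178/(-20450 - 92/149315) = -23178/(-3053491842/149315) = -23178*(-149315/3053491842) = 576803845/508915307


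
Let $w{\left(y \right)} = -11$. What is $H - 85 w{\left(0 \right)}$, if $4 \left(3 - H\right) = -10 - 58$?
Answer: $955$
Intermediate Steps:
$H = 20$ ($H = 3 - \frac{-10 - 58}{4} = 3 - -17 = 3 + 17 = 20$)
$H - 85 w{\left(0 \right)} = 20 - -935 = 20 + 935 = 955$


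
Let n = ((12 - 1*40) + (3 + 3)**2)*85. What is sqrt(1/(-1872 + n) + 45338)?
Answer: sqrt(16104782710)/596 ≈ 212.93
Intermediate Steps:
n = 680 (n = ((12 - 40) + 6**2)*85 = (-28 + 36)*85 = 8*85 = 680)
sqrt(1/(-1872 + n) + 45338) = sqrt(1/(-1872 + 680) + 45338) = sqrt(1/(-1192) + 45338) = sqrt(-1/1192 + 45338) = sqrt(54042895/1192) = sqrt(16104782710)/596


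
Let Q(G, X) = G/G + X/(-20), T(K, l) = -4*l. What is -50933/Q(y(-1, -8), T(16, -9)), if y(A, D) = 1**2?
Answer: 254665/4 ≈ 63666.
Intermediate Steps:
y(A, D) = 1
Q(G, X) = 1 - X/20 (Q(G, X) = 1 + X*(-1/20) = 1 - X/20)
-50933/Q(y(-1, -8), T(16, -9)) = -50933/(1 - (-1)*(-9)/5) = -50933/(1 - 1/20*36) = -50933/(1 - 9/5) = -50933/(-4/5) = -50933*(-5/4) = 254665/4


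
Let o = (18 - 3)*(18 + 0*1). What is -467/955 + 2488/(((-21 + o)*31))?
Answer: -1228733/7371645 ≈ -0.16668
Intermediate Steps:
o = 270 (o = 15*(18 + 0) = 15*18 = 270)
-467/955 + 2488/(((-21 + o)*31)) = -467/955 + 2488/(((-21 + 270)*31)) = -467*1/955 + 2488/((249*31)) = -467/955 + 2488/7719 = -1228733/7371645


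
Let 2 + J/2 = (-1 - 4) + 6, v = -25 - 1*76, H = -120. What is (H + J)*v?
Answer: 12322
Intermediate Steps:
v = -101 (v = -25 - 76 = -101)
J = -2 (J = -4 + 2*((-1 - 4) + 6) = -4 + 2*(-5 + 6) = -4 + 2*1 = -4 + 2 = -2)
(H + J)*v = (-120 - 2)*(-101) = -122*(-101) = 12322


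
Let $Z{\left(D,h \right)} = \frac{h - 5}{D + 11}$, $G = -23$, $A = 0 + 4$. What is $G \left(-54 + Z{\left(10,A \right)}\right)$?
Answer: $\frac{26105}{21} \approx 1243.1$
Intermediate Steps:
$A = 4$
$Z{\left(D,h \right)} = \frac{-5 + h}{11 + D}$
$G \left(-54 + Z{\left(10,A \right)}\right) = - 23 \left(-54 + \frac{-5 + 4}{11 + 10}\right) = - 23 \left(-54 + \frac{1}{21} \left(-1\right)\right) = - 23 \left(-54 - \frac{1}{21}\right) = \left(-23\right) \left(- \frac{1135}{21}\right) = \frac{26105}{21}$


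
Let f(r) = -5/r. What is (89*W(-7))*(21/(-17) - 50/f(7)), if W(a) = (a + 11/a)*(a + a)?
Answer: 12484920/17 ≈ 7.3441e+5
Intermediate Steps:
W(a) = 2*a*(a + 11/a) (W(a) = (a + 11/a)*(2*a) = 2*a*(a + 11/a))
(89*W(-7))*(21/(-17) - 50/f(7)) = (89*(22 + 2*(-7)²))*(21/(-17) - 50/((-5/7))) = (89*(22 + 2*49))*(21*(-1/17) - 50/((-5*⅐))) = (89*(22 + 98))*(-21/17 - 50/(-5/7)) = (89*120)*(-21/17 - 50*(-7/5)) = 10680*(-21/17 + 70) = 10680*(1169/17) = 12484920/17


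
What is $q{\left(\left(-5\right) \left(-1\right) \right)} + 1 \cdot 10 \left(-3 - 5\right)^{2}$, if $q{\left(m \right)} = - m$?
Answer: $635$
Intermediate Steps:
$q{\left(\left(-5\right) \left(-1\right) \right)} + 1 \cdot 10 \left(-3 - 5\right)^{2} = - \left(-5\right) \left(-1\right) + 1 \cdot 10 \left(-3 - 5\right)^{2} = \left(-1\right) 5 + 10 \left(-8\right)^{2} = -5 + 10 \cdot 64 = -5 + 640 = 635$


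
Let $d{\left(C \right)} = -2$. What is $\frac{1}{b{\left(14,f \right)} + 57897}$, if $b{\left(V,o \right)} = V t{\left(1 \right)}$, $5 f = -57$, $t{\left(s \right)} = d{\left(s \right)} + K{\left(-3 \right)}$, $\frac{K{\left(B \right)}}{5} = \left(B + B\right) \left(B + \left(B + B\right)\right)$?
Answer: $\frac{1}{61649} \approx 1.6221 \cdot 10^{-5}$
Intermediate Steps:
$K{\left(B \right)} = 30 B^{2}$ ($K{\left(B \right)} = 5 \left(B + B\right) \left(B + \left(B + B\right)\right) = 5 \cdot 2 B \left(B + 2 B\right) = 5 \cdot 2 B 3 B = 5 \cdot 6 B^{2} = 30 B^{2}$)
$t{\left(s \right)} = 268$ ($t{\left(s \right)} = -2 + 30 \left(-3\right)^{2} = -2 + 30 \cdot 9 = -2 + 270 = 268$)
$f = - \frac{57}{5}$ ($f = \frac{1}{5} \left(-57\right) = - \frac{57}{5} \approx -11.4$)
$b{\left(V,o \right)} = 268 V$ ($b{\left(V,o \right)} = V 268 = 268 V$)
$\frac{1}{b{\left(14,f \right)} + 57897} = \frac{1}{268 \cdot 14 + 57897} = \frac{1}{3752 + 57897} = \frac{1}{61649}$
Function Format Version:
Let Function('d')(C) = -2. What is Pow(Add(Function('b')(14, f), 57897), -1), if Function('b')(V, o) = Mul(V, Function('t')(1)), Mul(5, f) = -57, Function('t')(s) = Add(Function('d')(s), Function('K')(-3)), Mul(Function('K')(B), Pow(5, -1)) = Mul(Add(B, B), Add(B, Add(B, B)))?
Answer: Rational(1, 61649) ≈ 1.6221e-5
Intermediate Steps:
Function('K')(B) = Mul(30, Pow(B, 2)) (Function('K')(B) = Mul(5, Mul(Add(B, B), Add(B, Add(B, B)))) = Mul(5, Mul(Mul(2, B), Add(B, Mul(2, B)))) = Mul(5, Mul(Mul(2, B), Mul(3, B))) = Mul(5, Mul(6, Pow(B, 2))) = Mul(30, Pow(B, 2)))
Function('t')(s) = 268 (Function('t')(s) = Add(-2, Mul(30, Pow(-3, 2))) = Add(-2, Mul(30, 9)) = Add(-2, 270) = 268)
f = Rational(-57, 5) (f = Mul(Rational(1, 5), -57) = Rational(-57, 5) ≈ -11.400)
Function('b')(V, o) = Mul(268, V) (Function('b')(V, o) = Mul(V, 268) = Mul(268, V))
Pow(Add(Function('b')(14, f), 57897), -1) = Pow(Add(Mul(268, 14), 57897), -1) = Pow(Add(3752, 57897), -1) = Pow(61649, -1) = Rational(1, 61649)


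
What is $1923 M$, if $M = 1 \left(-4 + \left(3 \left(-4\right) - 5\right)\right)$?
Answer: $-40383$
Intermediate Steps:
$M = -21$ ($M = 1 \left(-4 - 17\right) = 1 \left(-21\right) = -21$)
$1923 M = 1923 \left(-21\right) = -40383$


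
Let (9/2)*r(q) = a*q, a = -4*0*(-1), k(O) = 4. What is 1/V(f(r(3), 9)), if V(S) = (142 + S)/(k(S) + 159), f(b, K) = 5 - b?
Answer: 163/147 ≈ 1.1088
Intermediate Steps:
a = 0 (a = 0*(-1) = 0)
r(q) = 0 (r(q) = 2*(0*q)/9 = (2/9)*0 = 0)
V(S) = 142/163 + S/163 (V(S) = (142 + S)/(4 + 159) = (142 + S)/163 = (142 + S)*(1/163) = 142/163 + S/163)
1/V(f(r(3), 9)) = 1/(142/163 + (5 - 1*0)/163) = 1/(142/163 + (5 + 0)/163) = 1/(142/163 + (1/163)*5) = 1/(142/163 + 5/163) = 1/(147/163) = 163/147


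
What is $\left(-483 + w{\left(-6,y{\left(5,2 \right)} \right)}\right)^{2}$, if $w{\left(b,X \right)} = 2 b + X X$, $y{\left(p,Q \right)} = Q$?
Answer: $241081$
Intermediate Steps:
$w{\left(b,X \right)} = X^{2} + 2 b$ ($w{\left(b,X \right)} = 2 b + X^{2} = X^{2} + 2 b$)
$\left(-483 + w{\left(-6,y{\left(5,2 \right)} \right)}\right)^{2} = \left(-483 + \left(2^{2} + 2 \left(-6\right)\right)\right)^{2} = \left(-483 + \left(4 - 12\right)\right)^{2} = \left(-483 - 8\right)^{2} = \left(-491\right)^{2} = 241081$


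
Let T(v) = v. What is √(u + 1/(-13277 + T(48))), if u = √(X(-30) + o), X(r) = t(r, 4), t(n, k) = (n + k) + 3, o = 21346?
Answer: √(-13229 + 175006441*√21323)/13229 ≈ 12.084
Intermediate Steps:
t(n, k) = 3 + k + n (t(n, k) = (k + n) + 3 = 3 + k + n)
X(r) = 7 + r (X(r) = 3 + 4 + r = 7 + r)
u = √21323 (u = √((7 - 30) + 21346) = √(-23 + 21346) = √21323 ≈ 146.02)
√(u + 1/(-13277 + T(48))) = √(√21323 + 1/(-13277 + 48)) = √(√21323 + 1/(-13229)) = √(√21323 - 1/13229) = √(-1/13229 + √21323)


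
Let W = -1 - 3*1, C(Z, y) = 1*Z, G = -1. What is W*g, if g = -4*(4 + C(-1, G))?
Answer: 48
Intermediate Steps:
C(Z, y) = Z
W = -4 (W = -1 - 3 = -4)
g = -12 (g = -4*(4 - 1) = -4*3 = -12)
W*g = -4*(-12) = 48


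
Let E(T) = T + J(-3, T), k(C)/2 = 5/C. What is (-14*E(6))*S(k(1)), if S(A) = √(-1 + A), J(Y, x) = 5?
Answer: -462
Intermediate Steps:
k(C) = 10/C (k(C) = 2*(5/C) = 10/C)
E(T) = 5 + T (E(T) = T + 5 = 5 + T)
(-14*E(6))*S(k(1)) = (-14*(5 + 6))*√(-1 + 10/1) = (-14*11)*√(-1 + 10*1) = -154*√(-1 + 10) = -154*√9 = -154*3 = -462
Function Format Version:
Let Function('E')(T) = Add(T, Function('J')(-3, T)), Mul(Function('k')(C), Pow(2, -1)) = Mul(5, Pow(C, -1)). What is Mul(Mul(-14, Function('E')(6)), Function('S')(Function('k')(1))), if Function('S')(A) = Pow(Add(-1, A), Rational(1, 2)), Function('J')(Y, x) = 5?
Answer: -462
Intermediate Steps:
Function('k')(C) = Mul(10, Pow(C, -1)) (Function('k')(C) = Mul(2, Mul(5, Pow(C, -1))) = Mul(10, Pow(C, -1)))
Function('E')(T) = Add(5, T) (Function('E')(T) = Add(T, 5) = Add(5, T))
Mul(Mul(-14, Function('E')(6)), Function('S')(Function('k')(1))) = Mul(Mul(-14, Add(5, 6)), Pow(Add(-1, Mul(10, Pow(1, -1))), Rational(1, 2))) = Mul(Mul(-14, 11), Pow(Add(-1, Mul(10, 1)), Rational(1, 2))) = Mul(-154, Pow(Add(-1, 10), Rational(1, 2))) = Mul(-154, Pow(9, Rational(1, 2))) = Mul(-154, 3) = -462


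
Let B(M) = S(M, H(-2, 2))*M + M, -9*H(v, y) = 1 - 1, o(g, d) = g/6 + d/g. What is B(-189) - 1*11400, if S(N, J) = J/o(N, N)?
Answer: -11589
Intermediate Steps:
o(g, d) = g/6 + d/g (o(g, d) = g*(1/6) + d/g = g/6 + d/g)
H(v, y) = 0 (H(v, y) = -(1 - 1)/9 = -1/9*0 = 0)
S(N, J) = J/(1 + N/6) (S(N, J) = J/(N/6 + N/N) = J/(N/6 + 1) = J/(1 + N/6))
B(M) = M (B(M) = (6*0/(6 + M))*M + M = 0*M + M = 0 + M = M)
B(-189) - 1*11400 = -189 - 1*11400 = -189 - 11400 = -11589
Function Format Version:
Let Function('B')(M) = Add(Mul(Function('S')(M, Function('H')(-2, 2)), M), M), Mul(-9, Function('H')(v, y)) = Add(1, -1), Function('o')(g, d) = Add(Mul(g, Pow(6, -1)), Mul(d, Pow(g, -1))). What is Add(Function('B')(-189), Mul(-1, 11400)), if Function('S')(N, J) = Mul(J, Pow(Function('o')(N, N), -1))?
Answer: -11589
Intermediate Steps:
Function('o')(g, d) = Add(Mul(Rational(1, 6), g), Mul(d, Pow(g, -1))) (Function('o')(g, d) = Add(Mul(g, Rational(1, 6)), Mul(d, Pow(g, -1))) = Add(Mul(Rational(1, 6), g), Mul(d, Pow(g, -1))))
Function('H')(v, y) = 0 (Function('H')(v, y) = Mul(Rational(-1, 9), Add(1, -1)) = Mul(Rational(-1, 9), 0) = 0)
Function('S')(N, J) = Mul(J, Pow(Add(1, Mul(Rational(1, 6), N)), -1)) (Function('S')(N, J) = Mul(J, Pow(Add(Mul(Rational(1, 6), N), Mul(N, Pow(N, -1))), -1)) = Mul(J, Pow(Add(Mul(Rational(1, 6), N), 1), -1)) = Mul(J, Pow(Add(1, Mul(Rational(1, 6), N)), -1)))
Function('B')(M) = M (Function('B')(M) = Add(Mul(Mul(6, 0, Pow(Add(6, M), -1)), M), M) = Add(Mul(0, M), M) = Add(0, M) = M)
Add(Function('B')(-189), Mul(-1, 11400)) = Add(-189, Mul(-1, 11400)) = Add(-189, -11400) = -11589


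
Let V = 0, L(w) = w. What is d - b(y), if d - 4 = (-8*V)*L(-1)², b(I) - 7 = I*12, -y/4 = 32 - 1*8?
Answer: 1149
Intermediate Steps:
y = -96 (y = -4*(32 - 1*8) = -4*(32 - 8) = -4*24 = -96)
b(I) = 7 + 12*I (b(I) = 7 + I*12 = 7 + 12*I)
d = 4 (d = 4 - 8*0*(-1)² = 4 + 0*1 = 4 + 0 = 4)
d - b(y) = 4 - (7 + 12*(-96)) = 4 - (7 - 1152) = 4 - 1*(-1145) = 4 + 1145 = 1149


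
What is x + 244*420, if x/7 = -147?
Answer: 101451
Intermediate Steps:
x = -1029 (x = 7*(-147) = -1029)
x + 244*420 = -1029 + 244*420 = -1029 + 102480 = 101451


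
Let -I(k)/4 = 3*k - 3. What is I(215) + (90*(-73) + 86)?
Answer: -9052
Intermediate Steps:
I(k) = 12 - 12*k (I(k) = -4*(3*k - 3) = -4*(-3 + 3*k) = 12 - 12*k)
I(215) + (90*(-73) + 86) = (12 - 12*215) + (90*(-73) + 86) = (12 - 2580) + (-6570 + 86) = -2568 - 6484 = -9052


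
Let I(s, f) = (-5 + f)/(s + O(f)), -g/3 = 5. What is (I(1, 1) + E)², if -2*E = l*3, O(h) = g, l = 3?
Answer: 3481/196 ≈ 17.760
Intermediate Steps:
g = -15 (g = -3*5 = -15)
O(h) = -15
I(s, f) = (-5 + f)/(-15 + s) (I(s, f) = (-5 + f)/(s - 15) = (-5 + f)/(-15 + s))
E = -9/2 (E = -3*3/2 = -½*9 = -9/2 ≈ -4.5000)
(I(1, 1) + E)² = ((-5 + 1)/(-15 + 1) - 9/2)² = (-4/(-14) - 9/2)² = (-1/14*(-4) - 9/2)² = (2/7 - 9/2)² = (-59/14)² = 3481/196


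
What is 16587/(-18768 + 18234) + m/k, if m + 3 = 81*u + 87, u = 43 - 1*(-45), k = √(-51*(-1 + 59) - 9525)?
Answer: -5529/178 - 2404*I*√1387/1387 ≈ -31.062 - 64.55*I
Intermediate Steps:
k = 3*I*√1387 (k = √(-51*58 - 9525) = √(-2958 - 9525) = √(-12483) = 3*I*√1387 ≈ 111.73*I)
u = 88 (u = 43 + 45 = 88)
m = 7212 (m = -3 + (81*88 + 87) = -3 + (7128 + 87) = -3 + 7215 = 7212)
16587/(-18768 + 18234) + m/k = 16587/(-18768 + 18234) + 7212/((3*I*√1387)) = 16587/(-534) + 7212*(-I*√1387/4161) = 16587*(-1/534) - 2404*I*√1387/1387 = -5529/178 - 2404*I*√1387/1387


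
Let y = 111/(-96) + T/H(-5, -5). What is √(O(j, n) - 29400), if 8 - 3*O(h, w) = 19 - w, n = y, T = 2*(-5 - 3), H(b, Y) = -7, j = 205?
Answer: I*√92208718/56 ≈ 171.47*I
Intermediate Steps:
T = -16 (T = 2*(-8) = -16)
y = 253/224 (y = 111/(-96) - 16/(-7) = 111*(-1/96) - 16*(-⅐) = -37/32 + 16/7 = 253/224 ≈ 1.1295)
n = 253/224 ≈ 1.1295
O(h, w) = -11/3 + w/3 (O(h, w) = 8/3 - (19 - w)/3 = 8/3 + (-19/3 + w/3) = -11/3 + w/3)
√(O(j, n) - 29400) = √((-11/3 + (⅓)*(253/224)) - 29400) = √((-11/3 + 253/672) - 29400) = √(-737/224 - 29400) = √(-6586337/224) = I*√92208718/56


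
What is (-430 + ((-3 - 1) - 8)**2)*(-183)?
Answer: 52338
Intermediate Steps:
(-430 + ((-3 - 1) - 8)**2)*(-183) = (-430 + (-4 - 8)**2)*(-183) = (-430 + (-12)**2)*(-183) = (-430 + 144)*(-183) = -286*(-183) = 52338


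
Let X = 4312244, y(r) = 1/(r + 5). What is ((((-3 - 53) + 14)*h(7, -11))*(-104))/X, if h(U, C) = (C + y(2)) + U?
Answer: -4212/1078061 ≈ -0.0039070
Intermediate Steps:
y(r) = 1/(5 + r)
h(U, C) = ⅐ + C + U (h(U, C) = (C + 1/(5 + 2)) + U = (C + 1/7) + U = (C + ⅐) + U = (⅐ + C) + U = ⅐ + C + U)
((((-3 - 53) + 14)*h(7, -11))*(-104))/X = ((((-3 - 53) + 14)*(⅐ - 11 + 7))*(-104))/4312244 = (((-56 + 14)*(-27/7))*(-104))*(1/4312244) = (-42*(-27/7)*(-104))*(1/4312244) = (162*(-104))*(1/4312244) = -16848*1/4312244 = -4212/1078061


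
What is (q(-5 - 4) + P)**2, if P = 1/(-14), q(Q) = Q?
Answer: 16129/196 ≈ 82.291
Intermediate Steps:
P = -1/14 (P = 1*(-1/14) = -1/14 ≈ -0.071429)
(q(-5 - 4) + P)**2 = ((-5 - 4) - 1/14)**2 = (-9 - 1/14)**2 = (-127/14)**2 = 16129/196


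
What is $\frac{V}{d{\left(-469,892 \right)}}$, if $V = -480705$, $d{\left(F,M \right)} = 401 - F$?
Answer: $- \frac{32047}{58} \approx -552.53$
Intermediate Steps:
$\frac{V}{d{\left(-469,892 \right)}} = - \frac{480705}{401 - -469} = - \frac{480705}{401 + 469} = - \frac{480705}{870} = \left(-480705\right) \frac{1}{870} = - \frac{32047}{58}$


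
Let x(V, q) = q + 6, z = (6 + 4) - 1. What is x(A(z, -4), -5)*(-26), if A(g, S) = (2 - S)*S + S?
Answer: -26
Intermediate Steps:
z = 9 (z = 10 - 1 = 9)
A(g, S) = S + S*(2 - S) (A(g, S) = S*(2 - S) + S = S + S*(2 - S))
x(V, q) = 6 + q
x(A(z, -4), -5)*(-26) = (6 - 5)*(-26) = 1*(-26) = -26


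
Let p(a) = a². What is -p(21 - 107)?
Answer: -7396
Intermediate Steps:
-p(21 - 107) = -(21 - 107)² = -1*(-86)² = -1*7396 = -7396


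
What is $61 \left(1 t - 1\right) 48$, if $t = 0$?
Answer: $-2928$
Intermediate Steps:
$61 \left(1 t - 1\right) 48 = 61 \left(1 \cdot 0 - 1\right) 48 = 61 \left(0 - 1\right) 48 = 61 \left(-1\right) 48 = \left(-61\right) 48 = -2928$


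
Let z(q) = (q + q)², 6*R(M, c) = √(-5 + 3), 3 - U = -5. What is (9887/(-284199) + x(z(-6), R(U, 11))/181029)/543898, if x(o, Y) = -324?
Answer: -627304733/9327535378941786 ≈ -6.7253e-8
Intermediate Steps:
U = 8 (U = 3 - 1*(-5) = 3 + 5 = 8)
R(M, c) = I*√2/6 (R(M, c) = √(-5 + 3)/6 = √(-2)/6 = (I*√2)/6 = I*√2/6)
z(q) = 4*q² (z(q) = (2*q)² = 4*q²)
(9887/(-284199) + x(z(-6), R(U, 11))/181029)/543898 = (9887/(-284199) - 324/181029)/543898 = (9887*(-1/284199) - 324*1/181029)*(1/543898) = (-9887/284199 - 108/60343)*(1/543898) = -627304733/17149420257*1/543898 = -627304733/9327535378941786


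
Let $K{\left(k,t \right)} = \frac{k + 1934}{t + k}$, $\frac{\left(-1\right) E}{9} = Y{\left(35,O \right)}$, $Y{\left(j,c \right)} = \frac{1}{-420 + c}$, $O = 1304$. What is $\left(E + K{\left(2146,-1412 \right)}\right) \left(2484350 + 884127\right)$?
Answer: $\frac{6063450603189}{324428} \approx 1.869 \cdot 10^{7}$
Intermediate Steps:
$E = - \frac{9}{884}$ ($E = - \frac{9}{-420 + 1304} = - \frac{9}{884} \approx -0.010181$)
$K{\left(k,t \right)} = \frac{1934 + k}{k + t}$
$\left(E + K{\left(2146,-1412 \right)}\right) \left(2484350 + 884127\right) = \left(- \frac{9}{884} + \frac{1934 + 2146}{2146 - 1412}\right) \left(2484350 + 884127\right) = \left(- \frac{9}{884} + \frac{1}{734} \cdot 4080\right) 3368477 = \left(- \frac{9}{884} + \frac{2040}{367}\right) 3368477 = \frac{1800057}{324428} \cdot 3368477 = \frac{6063450603189}{324428}$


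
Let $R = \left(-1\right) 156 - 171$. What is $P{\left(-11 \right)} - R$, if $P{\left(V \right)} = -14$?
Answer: $313$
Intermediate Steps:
$R = -327$ ($R = -156 - 171 = -327$)
$P{\left(-11 \right)} - R = -14 - -327 = -14 + 327 = 313$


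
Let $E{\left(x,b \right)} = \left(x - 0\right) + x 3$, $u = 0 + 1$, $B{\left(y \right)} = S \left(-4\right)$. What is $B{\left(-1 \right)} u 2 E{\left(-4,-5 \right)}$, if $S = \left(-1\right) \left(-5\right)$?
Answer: $640$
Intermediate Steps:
$S = 5$
$B{\left(y \right)} = -20$ ($B{\left(y \right)} = 5 \left(-4\right) = -20$)
$u = 1$
$E{\left(x,b \right)} = 4 x$ ($E{\left(x,b \right)} = \left(x + 0\right) + 3 x = x + 3 x = 4 x$)
$B{\left(-1 \right)} u 2 E{\left(-4,-5 \right)} = \left(-20\right) 1 \cdot 2 \cdot 4 \left(-4\right) = \left(-20\right) 2 \left(-16\right) = \left(-40\right) \left(-16\right) = 640$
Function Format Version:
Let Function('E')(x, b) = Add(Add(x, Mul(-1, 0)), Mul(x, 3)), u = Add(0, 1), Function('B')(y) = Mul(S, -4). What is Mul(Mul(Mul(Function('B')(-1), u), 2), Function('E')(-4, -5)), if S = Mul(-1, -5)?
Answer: 640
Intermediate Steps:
S = 5
Function('B')(y) = -20 (Function('B')(y) = Mul(5, -4) = -20)
u = 1
Function('E')(x, b) = Mul(4, x) (Function('E')(x, b) = Add(Add(x, 0), Mul(3, x)) = Add(x, Mul(3, x)) = Mul(4, x))
Mul(Mul(Mul(Function('B')(-1), u), 2), Function('E')(-4, -5)) = Mul(Mul(Mul(-20, 1), 2), Mul(4, -4)) = Mul(Mul(-20, 2), -16) = Mul(-40, -16) = 640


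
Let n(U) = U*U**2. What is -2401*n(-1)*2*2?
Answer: 9604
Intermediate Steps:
n(U) = U**3
-2401*n(-1)*2*2 = -2401*(-1)**3*2*2 = -2401*(-1*2)*2 = -(-4802)*2 = -2401*(-4) = 9604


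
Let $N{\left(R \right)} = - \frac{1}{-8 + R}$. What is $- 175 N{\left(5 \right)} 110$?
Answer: $- \frac{19250}{3} \approx -6416.7$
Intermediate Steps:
$- 175 N{\left(5 \right)} 110 = - 175 \left(- \frac{1}{-8 + 5}\right) 110 = - 175 \left(- \frac{1}{-3}\right) 110 = - 175 \left(\left(-1\right) \left(- \frac{1}{3}\right)\right) 110 = \left(-175\right) \frac{1}{3} \cdot 110 = \left(- \frac{175}{3}\right) 110 = - \frac{19250}{3}$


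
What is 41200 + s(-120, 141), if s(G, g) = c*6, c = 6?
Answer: 41236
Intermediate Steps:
s(G, g) = 36 (s(G, g) = 6*6 = 36)
41200 + s(-120, 141) = 41200 + 36 = 41236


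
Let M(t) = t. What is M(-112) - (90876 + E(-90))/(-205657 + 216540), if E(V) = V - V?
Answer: -1309772/10883 ≈ -120.35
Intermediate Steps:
E(V) = 0
M(-112) - (90876 + E(-90))/(-205657 + 216540) = -112 - (90876 + 0)/(-205657 + 216540) = -112 - 90876/10883 = -1309772/10883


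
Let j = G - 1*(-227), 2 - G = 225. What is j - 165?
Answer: -161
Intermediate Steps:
G = -223 (G = 2 - 1*225 = 2 - 225 = -223)
j = 4 (j = -223 - 1*(-227) = -223 + 227 = 4)
j - 165 = 4 - 165 = -161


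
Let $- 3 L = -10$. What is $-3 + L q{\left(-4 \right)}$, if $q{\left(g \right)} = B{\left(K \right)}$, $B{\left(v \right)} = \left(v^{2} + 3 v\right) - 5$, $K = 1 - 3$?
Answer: $- \frac{79}{3} \approx -26.333$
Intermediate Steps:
$K = -2$
$B{\left(v \right)} = -5 + v^{2} + 3 v$
$q{\left(g \right)} = -7$ ($q{\left(g \right)} = -5 + \left(-2\right)^{2} + 3 \left(-2\right) = -5 + 4 - 6 = -7$)
$L = \frac{10}{3}$ ($L = \left(- \frac{1}{3}\right) \left(-10\right) = \frac{10}{3} \approx 3.3333$)
$-3 + L q{\left(-4 \right)} = -3 + \frac{10}{3} \left(-7\right) = -3 - \frac{70}{3} = - \frac{79}{3}$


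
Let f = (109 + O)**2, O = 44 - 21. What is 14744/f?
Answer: 1843/2178 ≈ 0.84619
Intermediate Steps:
O = 23
f = 17424 (f = (109 + 23)**2 = 132**2 = 17424)
14744/f = 14744/17424 = 14744*(1/17424) = 1843/2178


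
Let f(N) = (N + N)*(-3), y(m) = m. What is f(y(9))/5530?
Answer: -27/2765 ≈ -0.0097649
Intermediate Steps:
f(N) = -6*N (f(N) = (2*N)*(-3) = -6*N)
f(y(9))/5530 = -6*9/5530 = -54*1/5530 = -27/2765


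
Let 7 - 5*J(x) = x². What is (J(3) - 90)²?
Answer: 204304/25 ≈ 8172.2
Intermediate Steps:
J(x) = 7/5 - x²/5
(J(3) - 90)² = ((7/5 - ⅕*3²) - 90)² = ((7/5 - ⅕*9) - 90)² = ((7/5 - 9/5) - 90)² = (-⅖ - 90)² = (-452/5)² = 204304/25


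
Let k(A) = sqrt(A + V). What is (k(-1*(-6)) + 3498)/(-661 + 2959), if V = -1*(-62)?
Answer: 583/383 + sqrt(17)/1149 ≈ 1.5258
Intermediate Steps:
V = 62
k(A) = sqrt(62 + A) (k(A) = sqrt(A + 62) = sqrt(62 + A))
(k(-1*(-6)) + 3498)/(-661 + 2959) = (sqrt(62 - 1*(-6)) + 3498)/(-661 + 2959) = (sqrt(62 + 6) + 3498)/2298 = (sqrt(68) + 3498)*(1/2298) = (2*sqrt(17) + 3498)*(1/2298) = (3498 + 2*sqrt(17))*(1/2298) = 583/383 + sqrt(17)/1149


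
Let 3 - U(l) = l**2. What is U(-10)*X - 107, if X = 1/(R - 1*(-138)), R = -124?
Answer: -1595/14 ≈ -113.93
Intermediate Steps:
U(l) = 3 - l**2
X = 1/14 (X = 1/(-124 - 1*(-138)) = 1/(-124 + 138) = 1/14 ≈ 0.071429)
U(-10)*X - 107 = (3 - 1*(-10)**2)*(1/14) - 107 = (3 - 1*100)*(1/14) - 107 = (3 - 100)*(1/14) - 107 = -97*1/14 - 107 = -97/14 - 107 = -1595/14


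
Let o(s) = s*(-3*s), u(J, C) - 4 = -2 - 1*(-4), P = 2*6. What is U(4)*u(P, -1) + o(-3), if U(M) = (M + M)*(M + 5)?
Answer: 405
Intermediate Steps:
P = 12
U(M) = 2*M*(5 + M) (U(M) = (2*M)*(5 + M) = 2*M*(5 + M))
u(J, C) = 6 (u(J, C) = 4 + (-2 - 1*(-4)) = 4 + (-2 + 4) = 4 + 2 = 6)
o(s) = -3*s**2
U(4)*u(P, -1) + o(-3) = (2*4*(5 + 4))*6 - 3*(-3)**2 = (2*4*9)*6 - 3*9 = 72*6 - 27 = 432 - 27 = 405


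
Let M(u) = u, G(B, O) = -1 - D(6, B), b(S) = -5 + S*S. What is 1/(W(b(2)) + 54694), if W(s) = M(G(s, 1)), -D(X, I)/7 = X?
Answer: 1/54735 ≈ 1.8270e-5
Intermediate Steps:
D(X, I) = -7*X
b(S) = -5 + S²
G(B, O) = 41 (G(B, O) = -1 - (-7)*6 = -1 - 1*(-42) = -1 + 42 = 41)
W(s) = 41
1/(W(b(2)) + 54694) = 1/(41 + 54694) = 1/54735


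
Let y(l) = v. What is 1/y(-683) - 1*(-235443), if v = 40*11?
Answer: 103594921/440 ≈ 2.3544e+5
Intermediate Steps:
v = 440
y(l) = 440
1/y(-683) - 1*(-235443) = 1/440 - 1*(-235443) = 1/440 + 235443 = 103594921/440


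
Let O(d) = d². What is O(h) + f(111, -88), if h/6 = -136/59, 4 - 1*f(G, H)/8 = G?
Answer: -2313880/3481 ≈ -664.72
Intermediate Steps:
f(G, H) = 32 - 8*G
h = -816/59 (h = 6*(-136/59) = -816/59 ≈ -13.831)
O(h) + f(111, -88) = (-816/59)² + (32 - 8*111) = 665856/3481 + (32 - 888) = 665856/3481 - 856 = -2313880/3481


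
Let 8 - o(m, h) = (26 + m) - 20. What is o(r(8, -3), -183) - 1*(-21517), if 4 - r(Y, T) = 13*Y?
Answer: 21619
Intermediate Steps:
r(Y, T) = 4 - 13*Y
o(m, h) = 2 - m (o(m, h) = 8 - ((26 + m) - 20) = 8 - (6 + m) = 8 + (-6 - m) = 2 - m)
o(r(8, -3), -183) - 1*(-21517) = (2 - (4 - 13*8)) - 1*(-21517) = (2 - (4 - 104)) + 21517 = (2 - 1*(-100)) + 21517 = (2 + 100) + 21517 = 102 + 21517 = 21619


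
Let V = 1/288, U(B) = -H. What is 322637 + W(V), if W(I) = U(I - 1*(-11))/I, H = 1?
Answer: 322349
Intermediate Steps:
U(B) = -1 (U(B) = -1*1 = -1)
V = 1/288 ≈ 0.0034722
W(I) = -1/I
322637 + W(V) = 322637 - 1/1/288 = 322637 - 1*288 = 322637 - 288 = 322349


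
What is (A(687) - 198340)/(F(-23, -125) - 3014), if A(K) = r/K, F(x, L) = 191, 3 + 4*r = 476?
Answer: 545037847/7757604 ≈ 70.259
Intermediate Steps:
r = 473/4 (r = -¾ + (¼)*476 = -¾ + 119 = 473/4 ≈ 118.25)
A(K) = 473/(4*K)
(A(687) - 198340)/(F(-23, -125) - 3014) = ((473/4)/687 - 198340)/(191 - 3014) = ((473/4)*(1/687) - 198340)/(-2823) = (473/2748 - 198340)*(-1/2823) = -545037847/2748*(-1/2823) = 545037847/7757604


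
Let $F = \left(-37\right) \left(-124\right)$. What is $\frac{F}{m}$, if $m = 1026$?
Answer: $\frac{2294}{513} \approx 4.4717$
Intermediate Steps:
$F = 4588$
$\frac{F}{m} = \frac{4588}{1026} = 4588 \cdot \frac{1}{1026} = \frac{2294}{513}$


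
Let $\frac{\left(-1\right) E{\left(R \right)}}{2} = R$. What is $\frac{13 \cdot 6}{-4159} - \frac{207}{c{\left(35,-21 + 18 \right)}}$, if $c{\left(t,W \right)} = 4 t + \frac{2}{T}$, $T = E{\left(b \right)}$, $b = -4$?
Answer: $- \frac{1162470}{777733} \approx -1.4947$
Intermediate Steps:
$E{\left(R \right)} = - 2 R$
$T = 8$ ($T = \left(-2\right) \left(-4\right) = 8$)
$c{\left(t,W \right)} = \frac{1}{4} + 4 t$ ($c{\left(t,W \right)} = 4 t + \frac{2}{8} = 4 t + 2 \cdot \frac{1}{8} = 4 t + \frac{1}{4} = \frac{1}{4} + 4 t$)
$\frac{13 \cdot 6}{-4159} - \frac{207}{c{\left(35,-21 + 18 \right)}} = \frac{13 \cdot 6}{-4159} - \frac{207}{\frac{1}{4} + 4 \cdot 35} = 78 \left(- \frac{1}{4159}\right) - \frac{207}{\frac{1}{4} + 140} = - \frac{78}{4159} - \frac{207}{\frac{561}{4}} = - \frac{78}{4159} - \frac{276}{187} = - \frac{1162470}{777733}$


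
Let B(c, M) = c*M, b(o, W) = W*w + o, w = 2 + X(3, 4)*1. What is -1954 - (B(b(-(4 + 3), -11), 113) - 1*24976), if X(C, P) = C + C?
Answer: 33757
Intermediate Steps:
X(C, P) = 2*C
w = 8 (w = 2 + (2*3)*1 = 2 + 6*1 = 2 + 6 = 8)
b(o, W) = o + 8*W (b(o, W) = W*8 + o = 8*W + o = o + 8*W)
B(c, M) = M*c
-1954 - (B(b(-(4 + 3), -11), 113) - 1*24976) = -1954 - (113*(-(4 + 3) + 8*(-11)) - 1*24976) = -1954 - (113*(-1*7 - 88) - 24976) = -1954 - (113*(-7 - 88) - 24976) = -1954 - (113*(-95) - 24976) = -1954 - (-10735 - 24976) = -1954 - 1*(-35711) = -1954 + 35711 = 33757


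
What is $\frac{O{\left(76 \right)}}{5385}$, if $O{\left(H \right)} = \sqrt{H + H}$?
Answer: $\frac{2 \sqrt{38}}{5385} \approx 0.0022895$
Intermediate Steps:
$O{\left(H \right)} = \sqrt{2} \sqrt{H}$ ($O{\left(H \right)} = \sqrt{2 H} = \sqrt{2} \sqrt{H}$)
$\frac{O{\left(76 \right)}}{5385} = \frac{\sqrt{2} \sqrt{76}}{5385} = \sqrt{2} \cdot 2 \sqrt{19} \cdot \frac{1}{5385} = 2 \sqrt{38} \cdot \frac{1}{5385} = \frac{2 \sqrt{38}}{5385}$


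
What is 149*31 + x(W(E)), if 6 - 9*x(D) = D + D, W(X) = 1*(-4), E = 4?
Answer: 41585/9 ≈ 4620.6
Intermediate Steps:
W(X) = -4
x(D) = ⅔ - 2*D/9 (x(D) = ⅔ - (D + D)/9 = ⅔ - 2*D/9)
149*31 + x(W(E)) = 149*31 + (⅔ - 2/9*(-4)) = 4619 + (⅔ + 8/9) = 4619 + 14/9 = 41585/9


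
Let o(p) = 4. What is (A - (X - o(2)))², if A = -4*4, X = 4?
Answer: 256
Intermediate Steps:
A = -16
(A - (X - o(2)))² = (-16 - (4 - 1*4))² = (-16 - (4 - 4))² = (-16 - 1*0)² = (-16 + 0)² = (-16)² = 256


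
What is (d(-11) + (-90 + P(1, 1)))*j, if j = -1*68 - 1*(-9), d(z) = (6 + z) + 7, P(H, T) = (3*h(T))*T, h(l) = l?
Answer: 5015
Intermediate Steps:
P(H, T) = 3*T² (P(H, T) = (3*T)*T = 3*T²)
d(z) = 13 + z
j = -59 (j = -68 + 9 = -59)
(d(-11) + (-90 + P(1, 1)))*j = ((13 - 11) + (-90 + 3*1²))*(-59) = (2 + (-90 + 3*1))*(-59) = (2 + (-90 + 3))*(-59) = (2 - 87)*(-59) = -85*(-59) = 5015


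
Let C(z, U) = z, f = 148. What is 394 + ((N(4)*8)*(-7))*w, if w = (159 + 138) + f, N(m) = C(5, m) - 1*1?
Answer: -99286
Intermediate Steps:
N(m) = 4 (N(m) = 5 - 1*1 = 5 - 1 = 4)
w = 445 (w = (159 + 138) + 148 = 297 + 148 = 445)
394 + ((N(4)*8)*(-7))*w = 394 + ((4*8)*(-7))*445 = 394 + (32*(-7))*445 = 394 - 224*445 = 394 - 99680 = -99286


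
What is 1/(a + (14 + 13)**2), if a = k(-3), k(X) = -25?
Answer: 1/704 ≈ 0.0014205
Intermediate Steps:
a = -25
1/(a + (14 + 13)**2) = 1/(-25 + (14 + 13)**2) = 1/(-25 + 27**2) = 1/(-25 + 729) = 1/704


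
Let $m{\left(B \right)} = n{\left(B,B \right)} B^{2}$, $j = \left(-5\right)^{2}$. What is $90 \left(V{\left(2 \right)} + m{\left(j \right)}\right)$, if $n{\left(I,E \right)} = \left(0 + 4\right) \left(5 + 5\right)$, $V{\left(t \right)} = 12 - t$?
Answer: $2250900$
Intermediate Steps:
$n{\left(I,E \right)} = 40$ ($n{\left(I,E \right)} = 4 \cdot 10 = 40$)
$j = 25$
$m{\left(B \right)} = 40 B^{2}$
$90 \left(V{\left(2 \right)} + m{\left(j \right)}\right) = 90 \left(\left(12 - 2\right) + 40 \cdot 25^{2}\right) = 90 \left(\left(12 - 2\right) + 40 \cdot 625\right) = 90 \left(10 + 25000\right) = 90 \cdot 25010 = 2250900$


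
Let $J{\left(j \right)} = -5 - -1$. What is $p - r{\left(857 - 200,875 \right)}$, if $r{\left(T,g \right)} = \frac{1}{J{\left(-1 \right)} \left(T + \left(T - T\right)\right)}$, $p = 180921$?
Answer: $\frac{475460389}{2628} \approx 1.8092 \cdot 10^{5}$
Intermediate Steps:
$J{\left(j \right)} = -4$ ($J{\left(j \right)} = -5 + 1 = -4$)
$r{\left(T,g \right)} = - \frac{1}{4 T}$ ($r{\left(T,g \right)} = \frac{1}{\left(-4\right) \left(T + \left(T - T\right)\right)} = \frac{1}{\left(-4\right) \left(T + 0\right)} = \frac{1}{\left(-4\right) T} = - \frac{1}{4 T}$)
$p - r{\left(857 - 200,875 \right)} = 180921 - - \frac{1}{4 \left(857 - 200\right)} = 180921 - - \frac{1}{4 \cdot 657} = 180921 - \left(- \frac{1}{4}\right) \frac{1}{657} = 180921 - - \frac{1}{2628} = 180921 + \frac{1}{2628} = \frac{475460389}{2628}$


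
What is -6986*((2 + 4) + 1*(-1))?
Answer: -34930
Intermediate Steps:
-6986*((2 + 4) + 1*(-1)) = -6986*(6 - 1) = -6986*5 = -499*70 = -34930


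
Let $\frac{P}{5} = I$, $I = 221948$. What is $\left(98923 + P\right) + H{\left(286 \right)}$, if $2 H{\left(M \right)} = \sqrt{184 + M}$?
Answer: $1208663 + \frac{\sqrt{470}}{2} \approx 1.2087 \cdot 10^{6}$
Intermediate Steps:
$H{\left(M \right)} = \frac{\sqrt{184 + M}}{2}$
$P = 1109740$ ($P = 5 \cdot 221948 = 1109740$)
$\left(98923 + P\right) + H{\left(286 \right)} = \left(98923 + 1109740\right) + \frac{\sqrt{184 + 286}}{2} = 1208663 + \frac{\sqrt{470}}{2}$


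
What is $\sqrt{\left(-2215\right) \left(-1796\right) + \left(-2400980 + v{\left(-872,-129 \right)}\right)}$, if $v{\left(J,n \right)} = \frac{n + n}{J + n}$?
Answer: $\frac{\sqrt{1580316155418}}{1001} \approx 1255.8$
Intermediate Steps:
$v{\left(J,n \right)} = \frac{2 n}{J + n}$
$\sqrt{\left(-2215\right) \left(-1796\right) + \left(-2400980 + v{\left(-872,-129 \right)}\right)} = \sqrt{\left(-2215\right) \left(-1796\right) - \left(2400980 + \frac{258}{-872 - 129}\right)} = \sqrt{3978140 - \left(2400980 + \frac{258}{-1001}\right)} = \sqrt{3978140 - \left(2400980 + 258 \left(- \frac{1}{1001}\right)\right)} = \sqrt{3978140 + \left(-2400980 + \frac{258}{1001}\right)} = \sqrt{3978140 - \frac{2403380722}{1001}} = \sqrt{\frac{1578737418}{1001}} = \frac{\sqrt{1580316155418}}{1001}$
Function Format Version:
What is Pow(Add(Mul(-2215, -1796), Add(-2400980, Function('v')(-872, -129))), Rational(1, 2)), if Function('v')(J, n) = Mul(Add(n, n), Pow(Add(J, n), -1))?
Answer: Mul(Rational(1, 1001), Pow(1580316155418, Rational(1, 2))) ≈ 1255.8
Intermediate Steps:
Function('v')(J, n) = Mul(2, n, Pow(Add(J, n), -1)) (Function('v')(J, n) = Mul(Mul(2, n), Pow(Add(J, n), -1)) = Mul(2, n, Pow(Add(J, n), -1)))
Pow(Add(Mul(-2215, -1796), Add(-2400980, Function('v')(-872, -129))), Rational(1, 2)) = Pow(Add(Mul(-2215, -1796), Add(-2400980, Mul(2, -129, Pow(Add(-872, -129), -1)))), Rational(1, 2)) = Pow(Add(3978140, Add(-2400980, Mul(2, -129, Pow(-1001, -1)))), Rational(1, 2)) = Pow(Add(3978140, Add(-2400980, Mul(2, -129, Rational(-1, 1001)))), Rational(1, 2)) = Pow(Add(3978140, Add(-2400980, Rational(258, 1001))), Rational(1, 2)) = Pow(Add(3978140, Rational(-2403380722, 1001)), Rational(1, 2)) = Pow(Rational(1578737418, 1001), Rational(1, 2)) = Mul(Rational(1, 1001), Pow(1580316155418, Rational(1, 2)))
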